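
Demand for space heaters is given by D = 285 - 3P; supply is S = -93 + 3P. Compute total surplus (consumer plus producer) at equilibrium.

Equilibrium: 285 - 3P = -93 + 3P gives P* = 63, Q* = 96.
Demand choke price: P = 95; supply starts at P = 31.
CS = ½(95 − 63)(96) = 1536; PS = ½(63 − 31)(96) = 1536.

Total surplus = 3072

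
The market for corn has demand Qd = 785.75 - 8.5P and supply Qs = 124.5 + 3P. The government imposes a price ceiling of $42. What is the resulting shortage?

Equilibrium price would be P* = 57.5, so the ceiling at 42 binds.
At P = 42: Qd = 785.75 − 8.5(42) = 428.75, Qs = 124.5 + 3(42) = 250.5.
Shortage = 428.75 − 250.5 = 178.25.

Shortage = 178.25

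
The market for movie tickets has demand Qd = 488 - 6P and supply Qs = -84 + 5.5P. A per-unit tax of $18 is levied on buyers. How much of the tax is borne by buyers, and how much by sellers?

Buyers bear 198/23, sellers bear 216/23

Pre-tax equilibrium: P* = 1144/23, Q* = 4360/23.
Tax on buyers shifts demand to Qd = 488 − 6(P + 18) = 380 - 6P.
380 - 6P = -84 + 5.5P gives seller price Ps = 928/23; buyers pay Pb = 928/23 + 18 = 1342/23.
New quantity: Q = 488 − 6(1342/23) = 3172/23.
Buyer burden = 1342/23 − 1144/23 = 198/23; seller burden = 1144/23 − 928/23 = 216/23.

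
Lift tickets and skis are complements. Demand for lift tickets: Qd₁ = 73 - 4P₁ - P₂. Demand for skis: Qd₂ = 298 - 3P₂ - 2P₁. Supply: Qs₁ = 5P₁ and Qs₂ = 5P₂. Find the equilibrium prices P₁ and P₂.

Market 1: 73 - 4P₁ - P₂ = 5P₁ → 9P₁ + P₂ = 73.
Market 2: 8P₂ + 2P₁ = 298.
Eliminating P₂: 8×(1) − 1×(2) gives 70P₁ = 286, so P₁ = 143/35.
Back-substitute into (2): P₂ = (298 − 2×143/35) / 8 = 1268/35.

P₁ = 143/35, P₂ = 1268/35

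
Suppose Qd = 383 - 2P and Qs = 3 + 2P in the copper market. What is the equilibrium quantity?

Set Qd = Qs: 383 - 2P = 3 + 2P.
380 = 4P, so P* = 95.
Q* = 383 − 2(95) = 193.

Q* = 193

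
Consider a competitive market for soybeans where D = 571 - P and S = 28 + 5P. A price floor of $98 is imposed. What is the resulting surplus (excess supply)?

Equilibrium price would be P* = 90.5, so the floor at 98 binds.
At P = 98: D = 473, S = 518.
Surplus = 518 − 473 = 45.

Surplus = 45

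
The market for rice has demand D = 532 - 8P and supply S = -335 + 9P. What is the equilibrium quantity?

Set D = S: 532 - 8P = -335 + 9P.
867 = 17P, so P* = 51.
Q* = 532 − 8(51) = 124.

Q* = 124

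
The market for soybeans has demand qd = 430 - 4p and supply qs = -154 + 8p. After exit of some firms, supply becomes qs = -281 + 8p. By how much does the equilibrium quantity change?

Δq = -127/3

Original equilibrium: p* = 146/3, q* = 706/3.
New equilibrium: 430 - 4p = -281 + 8p, so 711 = 12p and p' = 59.25; q' = 430 − 4(59.25) = 193.
Change in quantity: 193 − 706/3 = -127/3.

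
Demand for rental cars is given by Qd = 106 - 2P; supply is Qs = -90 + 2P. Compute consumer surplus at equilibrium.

Consumer surplus = 16

Equilibrium: 106 - 2P = -90 + 2P gives P* = 49, Q* = 8.
Demand choke price (Qd = 0): P = 53.
CS = ½(53 − 49)(8) = 16.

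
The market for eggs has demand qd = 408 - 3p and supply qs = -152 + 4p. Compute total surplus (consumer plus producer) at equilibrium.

Equilibrium: 408 - 3p = -152 + 4p gives p* = 80, q* = 168.
Demand choke price: p = 136; supply starts at p = 38.
CS = ½(136 − 80)(168) = 4704; PS = ½(80 − 38)(168) = 3528.

Total surplus = 8232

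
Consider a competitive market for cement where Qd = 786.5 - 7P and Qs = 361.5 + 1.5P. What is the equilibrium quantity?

Set Qd = Qs: 786.5 - 7P = 361.5 + 1.5P.
425 = 8.5P, so P* = 50.
Q* = 786.5 − 7(50) = 436.5.

Q* = 436.5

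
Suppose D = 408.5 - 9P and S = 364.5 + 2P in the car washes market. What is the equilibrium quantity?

Set D = S: 408.5 - 9P = 364.5 + 2P.
44 = 11P, so P* = 4.
Q* = 408.5 − 9(4) = 372.5.

Q* = 372.5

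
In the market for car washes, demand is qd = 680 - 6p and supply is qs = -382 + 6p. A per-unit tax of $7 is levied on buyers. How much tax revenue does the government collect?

Pre-tax equilibrium: p* = 88.5, q* = 149.
Tax on buyers shifts demand to qd = 680 − 6(p + 7) = 638 - 6p.
638 - 6p = -382 + 6p gives seller price ps = 85; buyers pay pb = 85 + 7 = 92.
New quantity: q = 680 − 6(92) = 128.
Revenue = 7 × 128 = 896.

Tax revenue = 896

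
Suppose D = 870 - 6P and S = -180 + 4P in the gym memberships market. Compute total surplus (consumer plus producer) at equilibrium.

Total surplus = 12000

Equilibrium: 870 - 6P = -180 + 4P gives P* = 105, Q* = 240.
Demand choke price: P = 145; supply starts at P = 45.
CS = ½(145 − 105)(240) = 4800; PS = ½(105 − 45)(240) = 7200.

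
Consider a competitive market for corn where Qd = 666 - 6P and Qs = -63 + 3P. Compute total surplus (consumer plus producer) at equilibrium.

Total surplus = 8100

Equilibrium: 666 - 6P = -63 + 3P gives P* = 81, Q* = 180.
Demand choke price: P = 111; supply starts at P = 21.
CS = ½(111 − 81)(180) = 2700; PS = ½(81 − 21)(180) = 5400.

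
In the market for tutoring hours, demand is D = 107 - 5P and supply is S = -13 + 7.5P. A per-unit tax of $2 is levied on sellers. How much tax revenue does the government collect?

Pre-tax equilibrium: P* = 9.6, Q* = 59.
Tax on sellers shifts supply to S = -13 + 7.5(P − 2) = -28 + 7.5P.
107 - 5P = -28 + 7.5P gives buyer price Pb = 10.8; sellers receive Ps = 10.8 − 2 = 8.8.
New quantity: Q = 107 − 5(10.8) = 53.
Revenue = 2 × 53 = 106.

Tax revenue = 106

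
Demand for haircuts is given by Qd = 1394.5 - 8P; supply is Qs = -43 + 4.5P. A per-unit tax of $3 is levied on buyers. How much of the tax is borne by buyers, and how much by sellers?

Pre-tax equilibrium: P* = 115, Q* = 474.5.
Tax on buyers shifts demand to Qd = 1394.5 − 8(P + 3) = 1370.5 - 8P.
1370.5 - 8P = -43 + 4.5P gives seller price Ps = 113.08; buyers pay Pb = 113.08 + 3 = 116.08.
New quantity: Q = 1394.5 − 8(116.08) = 465.86.
Buyer burden = 116.08 − 115 = 1.08; seller burden = 115 − 113.08 = 1.92.

Buyers bear $1.08, sellers bear $1.92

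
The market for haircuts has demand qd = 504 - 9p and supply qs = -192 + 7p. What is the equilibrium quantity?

Set qd = qs: 504 - 9p = -192 + 7p.
696 = 16p, so p* = 43.5.
q* = 504 − 9(43.5) = 112.5.

q* = 112.5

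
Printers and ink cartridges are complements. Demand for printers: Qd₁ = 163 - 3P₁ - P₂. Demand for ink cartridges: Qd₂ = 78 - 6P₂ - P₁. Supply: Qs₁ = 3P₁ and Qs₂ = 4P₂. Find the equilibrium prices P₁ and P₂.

P₁ = 1552/59, P₂ = 305/59

Market 1: 163 - 3P₁ - P₂ = 3P₁ → 6P₁ + P₂ = 163.
Market 2: 10P₂ + P₁ = 78.
Eliminating P₂: 10×(1) − 1×(2) gives 59P₁ = 1552, so P₁ = 1552/59.
Back-substitute into (2): P₂ = (78 − 1×1552/59) / 10 = 305/59.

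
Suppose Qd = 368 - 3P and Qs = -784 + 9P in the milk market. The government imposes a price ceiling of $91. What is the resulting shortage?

Equilibrium price would be P* = 96, so the ceiling at 91 binds.
At P = 91: Qd = 368 − 3(91) = 95, Qs = -784 + 9(91) = 35.
Shortage = 95 − 35 = 60.

Shortage = 60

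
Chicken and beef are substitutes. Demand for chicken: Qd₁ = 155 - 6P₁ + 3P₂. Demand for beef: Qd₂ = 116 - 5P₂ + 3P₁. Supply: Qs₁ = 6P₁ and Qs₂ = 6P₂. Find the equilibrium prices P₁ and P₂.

Market 1: 155 - 6P₁ + 3P₂ = 6P₁ → 12P₁ - 3P₂ = 155.
Market 2: 11P₂ - 3P₁ = 116.
Eliminating P₂: 11×(1) + 3×(2) gives 123P₁ = 2053, so P₁ = 2053/123.
Back-substitute into (2): P₂ = (116 + 3×2053/123) / 11 = 619/41.

P₁ = 2053/123, P₂ = 619/41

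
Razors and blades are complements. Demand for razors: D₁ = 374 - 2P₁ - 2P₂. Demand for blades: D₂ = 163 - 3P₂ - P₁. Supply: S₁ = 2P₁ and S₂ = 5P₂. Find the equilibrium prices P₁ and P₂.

Market 1: 374 - 2P₁ - 2P₂ = 2P₁ → 4P₁ + 2P₂ = 374.
Market 2: 8P₂ + P₁ = 163.
Eliminating P₂: 8×(1) − 2×(2) gives 30P₁ = 2666, so P₁ = 1333/15.
Back-substitute into (2): P₂ = (163 − 1×1333/15) / 8 = 139/15.

P₁ = 1333/15, P₂ = 139/15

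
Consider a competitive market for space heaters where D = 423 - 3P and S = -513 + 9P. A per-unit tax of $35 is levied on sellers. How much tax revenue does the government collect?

Pre-tax equilibrium: P* = 78, Q* = 189.
Tax on sellers shifts supply to S = -513 + 9(P − 35) = -828 + 9P.
423 - 3P = -828 + 9P gives buyer price Pb = 104.25; sellers receive Ps = 104.25 − 35 = 69.25.
New quantity: Q = 423 − 3(104.25) = 110.25.
Revenue = 35 × 110.25 = 3858.75.

Tax revenue = 3858.75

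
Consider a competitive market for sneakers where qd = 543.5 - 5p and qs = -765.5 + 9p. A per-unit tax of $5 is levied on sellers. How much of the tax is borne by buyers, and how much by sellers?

Buyers bear 45/14, sellers bear 25/14

Pre-tax equilibrium: p* = 93.5, q* = 76.
Tax on sellers shifts supply to qs = -765.5 + 9(p − 5) = -810.5 + 9p.
543.5 - 5p = -810.5 + 9p gives buyer price pb = 677/7; sellers receive ps = 677/7 − 5 = 642/7.
New quantity: q = 543.5 − 5(677/7) = 839/14.
Buyer burden = 677/7 − 93.5 = 45/14; seller burden = 93.5 − 642/7 = 25/14.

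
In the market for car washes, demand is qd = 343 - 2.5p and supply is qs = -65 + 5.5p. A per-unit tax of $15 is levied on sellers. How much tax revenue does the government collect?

Tax revenue = 2845.78125

Pre-tax equilibrium: p* = 51, q* = 215.5.
Tax on sellers shifts supply to qs = -65 + 5.5(p − 15) = -147.5 + 5.5p.
343 - 2.5p = -147.5 + 5.5p gives buyer price pb = 61.3125; sellers receive ps = 61.3125 − 15 = 46.3125.
New quantity: q = 343 − 2.5(61.3125) = 189.71875.
Revenue = 15 × 189.71875 = 2845.78125.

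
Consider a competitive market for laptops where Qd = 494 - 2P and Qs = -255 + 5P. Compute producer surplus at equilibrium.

Producer surplus = 7840

Equilibrium: 494 - 2P = -255 + 5P gives P* = 107, Q* = 280.
Supply starts at P = 51 (where Qs = 0).
PS = ½(107 − 51)(280) = 7840.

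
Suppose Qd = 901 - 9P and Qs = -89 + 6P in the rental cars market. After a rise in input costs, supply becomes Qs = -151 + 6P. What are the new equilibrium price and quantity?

P' = 1052/15, Q' = 269.8

Original equilibrium: P* = 66, Q* = 307.
New equilibrium: 901 - 9P = -151 + 6P, so 1052 = 15P and P' = 1052/15; Q' = 901 − 9(1052/15) = 269.8.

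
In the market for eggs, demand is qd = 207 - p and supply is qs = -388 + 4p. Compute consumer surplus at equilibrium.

Equilibrium: 207 - p = -388 + 4p gives p* = 119, q* = 88.
Demand choke price (qd = 0): p = 207.
CS = ½(207 − 119)(88) = 3872.

Consumer surplus = 3872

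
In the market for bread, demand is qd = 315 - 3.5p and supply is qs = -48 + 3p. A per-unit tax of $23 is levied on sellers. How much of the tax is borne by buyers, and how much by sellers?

Buyers bear 138/13, sellers bear 161/13

Pre-tax equilibrium: p* = 726/13, q* = 1554/13.
Tax on sellers shifts supply to qs = -48 + 3(p − 23) = -117 + 3p.
315 - 3.5p = -117 + 3p gives buyer price pb = 864/13; sellers receive ps = 864/13 − 23 = 565/13.
New quantity: q = 315 − 3.5(864/13) = 1071/13.
Buyer burden = 864/13 − 726/13 = 138/13; seller burden = 726/13 − 565/13 = 161/13.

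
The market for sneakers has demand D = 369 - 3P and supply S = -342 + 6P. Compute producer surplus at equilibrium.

Producer surplus = 1452

Equilibrium: 369 - 3P = -342 + 6P gives P* = 79, Q* = 132.
Supply starts at P = 57 (where S = 0).
PS = ½(79 − 57)(132) = 1452.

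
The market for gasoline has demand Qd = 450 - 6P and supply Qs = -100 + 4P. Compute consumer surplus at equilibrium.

Equilibrium: 450 - 6P = -100 + 4P gives P* = 55, Q* = 120.
Demand choke price (Qd = 0): P = 75.
CS = ½(75 − 55)(120) = 1200.

Consumer surplus = 1200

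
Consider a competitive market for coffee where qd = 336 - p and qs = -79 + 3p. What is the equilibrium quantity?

Set qd = qs: 336 - p = -79 + 3p.
415 = 4p, so p* = 103.75.
q* = 336 − 1(103.75) = 232.25.

q* = 232.25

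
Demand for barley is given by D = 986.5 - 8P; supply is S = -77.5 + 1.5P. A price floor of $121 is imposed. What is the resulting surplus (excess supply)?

Equilibrium price would be P* = 112, so the floor at 121 binds.
At P = 121: D = 18.5, S = 104.
Surplus = 104 − 18.5 = 85.5.

Surplus = 85.5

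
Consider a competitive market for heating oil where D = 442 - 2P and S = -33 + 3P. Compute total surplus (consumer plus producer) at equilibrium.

Equilibrium: 442 - 2P = -33 + 3P gives P* = 95, Q* = 252.
Demand choke price: P = 221; supply starts at P = 11.
CS = ½(221 − 95)(252) = 15876; PS = ½(95 − 11)(252) = 10584.

Total surplus = 26460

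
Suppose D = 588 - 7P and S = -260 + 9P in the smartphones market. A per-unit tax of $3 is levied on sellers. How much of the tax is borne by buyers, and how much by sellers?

Pre-tax equilibrium: P* = 53, Q* = 217.
Tax on sellers shifts supply to S = -260 + 9(P − 3) = -287 + 9P.
588 - 7P = -287 + 9P gives buyer price Pb = 54.6875; sellers receive Ps = 54.6875 − 3 = 51.6875.
New quantity: Q = 588 − 7(54.6875) = 205.1875.
Buyer burden = 54.6875 − 53 = 1.6875; seller burden = 53 − 51.6875 = 1.3125.

Buyers bear $1.6875, sellers bear $1.3125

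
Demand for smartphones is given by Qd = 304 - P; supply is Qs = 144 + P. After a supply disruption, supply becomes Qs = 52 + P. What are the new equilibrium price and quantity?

P' = 126, Q' = 178

Original equilibrium: P* = 80, Q* = 224.
New equilibrium: 304 - P = 52 + P, so 252 = 2P and P' = 126; Q' = 304 − 1(126) = 178.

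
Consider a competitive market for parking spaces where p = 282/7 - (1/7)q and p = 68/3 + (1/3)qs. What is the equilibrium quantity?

Set the two price expressions equal: 282/7 - (1/7)q = 68/3 + (1/3)q.
370/21 = (10/21)q, so q* = 37.
p* = 282/7 − (1/7)(37) = 35.

q* = 37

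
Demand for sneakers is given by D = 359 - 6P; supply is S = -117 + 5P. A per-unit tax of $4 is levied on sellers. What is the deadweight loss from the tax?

Deadweight loss = 240/11

Pre-tax equilibrium: P* = 476/11, Q* = 1093/11.
Tax on sellers shifts supply to S = -117 + 5(P − 4) = -137 + 5P.
359 - 6P = -137 + 5P gives buyer price Pb = 496/11; sellers receive Ps = 496/11 − 4 = 452/11.
New quantity: Q = 359 − 6(496/11) = 973/11.
DWL = ½ × 4 × (1093/11 − 973/11) = 240/11.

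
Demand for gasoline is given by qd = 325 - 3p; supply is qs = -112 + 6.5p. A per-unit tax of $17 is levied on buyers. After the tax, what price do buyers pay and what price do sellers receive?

Buyers pay 1095/19, sellers receive 772/19

Pre-tax equilibrium: p* = 46, q* = 187.
Tax on buyers shifts demand to qd = 325 − 3(p + 17) = 274 - 3p.
274 - 3p = -112 + 6.5p gives seller price ps = 772/19; buyers pay pb = 772/19 + 17 = 1095/19.
New quantity: q = 325 − 3(1095/19) = 2890/19.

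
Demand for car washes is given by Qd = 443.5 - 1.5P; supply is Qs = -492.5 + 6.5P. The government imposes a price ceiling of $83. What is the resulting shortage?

Shortage = 272

Equilibrium price would be P* = 117, so the ceiling at 83 binds.
At P = 83: Qd = 443.5 − 1.5(83) = 319, Qs = -492.5 + 6.5(83) = 47.
Shortage = 319 − 47 = 272.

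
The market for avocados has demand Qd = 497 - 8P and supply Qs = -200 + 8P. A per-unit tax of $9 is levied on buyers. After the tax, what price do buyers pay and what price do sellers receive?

Buyers pay $48.0625, sellers receive $39.0625

Pre-tax equilibrium: P* = 43.5625, Q* = 148.5.
Tax on buyers shifts demand to Qd = 497 − 8(P + 9) = 425 - 8P.
425 - 8P = -200 + 8P gives seller price Ps = 39.0625; buyers pay Pb = 39.0625 + 9 = 48.0625.
New quantity: Q = 497 − 8(48.0625) = 112.5.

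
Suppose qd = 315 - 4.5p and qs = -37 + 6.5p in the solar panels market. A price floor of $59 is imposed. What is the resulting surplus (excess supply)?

Surplus = 297

Equilibrium price would be p* = 32, so the floor at 59 binds.
At p = 59: qd = 49.5, qs = 346.5.
Surplus = 346.5 − 49.5 = 297.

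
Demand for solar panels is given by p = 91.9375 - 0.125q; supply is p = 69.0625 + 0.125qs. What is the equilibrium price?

Set the two price expressions equal: 91.9375 - 0.125q = 69.0625 + 0.125q.
22.875 = 0.25q, so q* = 91.5.
p* = 91.9375 − (0.125)(91.5) = 80.5.

p* = 80.5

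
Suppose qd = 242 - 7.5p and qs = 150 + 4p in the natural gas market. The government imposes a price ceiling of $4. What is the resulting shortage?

Shortage = 46

Equilibrium price would be p* = 8, so the ceiling at 4 binds.
At p = 4: qd = 242 − 7.5(4) = 212, qs = 150 + 4(4) = 166.
Shortage = 212 − 166 = 46.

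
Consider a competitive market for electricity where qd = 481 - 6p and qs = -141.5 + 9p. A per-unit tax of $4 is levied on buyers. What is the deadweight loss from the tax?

Deadweight loss = 28.8

Pre-tax equilibrium: p* = 41.5, q* = 232.
Tax on buyers shifts demand to qd = 481 − 6(p + 4) = 457 - 6p.
457 - 6p = -141.5 + 9p gives seller price ps = 39.9; buyers pay pb = 39.9 + 4 = 43.9.
New quantity: q = 481 − 6(43.9) = 217.6.
DWL = ½ × 4 × (232 − 217.6) = 28.8.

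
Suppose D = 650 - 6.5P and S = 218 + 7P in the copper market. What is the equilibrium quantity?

Set D = S: 650 - 6.5P = 218 + 7P.
432 = 13.5P, so P* = 32.
Q* = 650 − 6.5(32) = 442.

Q* = 442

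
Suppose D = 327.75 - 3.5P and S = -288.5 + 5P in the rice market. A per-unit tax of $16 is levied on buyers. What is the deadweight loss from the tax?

Pre-tax equilibrium: P* = 72.5, Q* = 74.
Tax on buyers shifts demand to D = 327.75 − 3.5(P + 16) = 271.75 - 3.5P.
271.75 - 3.5P = -288.5 + 5P gives seller price Ps = 2241/34; buyers pay Pb = 2241/34 + 16 = 2785/34.
New quantity: Q = 327.75 − 3.5(2785/34) = 698/17.
DWL = ½ × 16 × (74 − 698/17) = 4480/17.

Deadweight loss = 4480/17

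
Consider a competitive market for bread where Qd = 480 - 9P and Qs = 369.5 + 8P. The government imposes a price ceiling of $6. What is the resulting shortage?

Shortage = 8.5

Equilibrium price would be P* = 6.5, so the ceiling at 6 binds.
At P = 6: Qd = 480 − 9(6) = 426, Qs = 369.5 + 8(6) = 417.5.
Shortage = 426 − 417.5 = 8.5.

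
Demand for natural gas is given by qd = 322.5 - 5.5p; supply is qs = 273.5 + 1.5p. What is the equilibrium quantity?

Set qd = qs: 322.5 - 5.5p = 273.5 + 1.5p.
49 = 7p, so p* = 7.
q* = 322.5 − 5.5(7) = 284.

q* = 284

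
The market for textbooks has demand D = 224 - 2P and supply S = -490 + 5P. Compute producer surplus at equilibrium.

Equilibrium: 224 - 2P = -490 + 5P gives P* = 102, Q* = 20.
Supply starts at P = 98 (where S = 0).
PS = ½(102 − 98)(20) = 40.

Producer surplus = 40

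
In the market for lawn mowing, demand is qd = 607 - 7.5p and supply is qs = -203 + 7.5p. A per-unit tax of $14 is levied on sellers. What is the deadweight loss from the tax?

Pre-tax equilibrium: p* = 54, q* = 202.
Tax on sellers shifts supply to qs = -203 + 7.5(p − 14) = -308 + 7.5p.
607 - 7.5p = -308 + 7.5p gives buyer price pb = 61; sellers receive ps = 61 − 14 = 47.
New quantity: q = 607 − 7.5(61) = 149.5.
DWL = ½ × 14 × (202 − 149.5) = 367.5.

Deadweight loss = 367.5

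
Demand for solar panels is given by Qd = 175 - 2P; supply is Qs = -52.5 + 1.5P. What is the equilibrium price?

P* = 65

Set Qd = Qs: 175 - 2P = -52.5 + 1.5P.
227.5 = 3.5P, so P* = 65.
Q* = 175 − 2(65) = 45.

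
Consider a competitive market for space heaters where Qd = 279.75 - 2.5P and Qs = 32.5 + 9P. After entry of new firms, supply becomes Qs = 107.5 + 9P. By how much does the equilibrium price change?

ΔP = -150/23

Original equilibrium: P* = 21.5, Q* = 226.
New equilibrium: 279.75 - 2.5P = 107.5 + 9P, so 172.25 = 11.5P and P' = 689/46; Q' = 279.75 − 2.5(689/46) = 5573/23.
Change in price: 689/46 − 21.5 = -150/23.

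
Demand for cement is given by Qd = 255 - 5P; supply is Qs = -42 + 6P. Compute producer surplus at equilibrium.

Equilibrium: 255 - 5P = -42 + 6P gives P* = 27, Q* = 120.
Supply starts at P = 7 (where Qs = 0).
PS = ½(27 − 7)(120) = 1200.

Producer surplus = 1200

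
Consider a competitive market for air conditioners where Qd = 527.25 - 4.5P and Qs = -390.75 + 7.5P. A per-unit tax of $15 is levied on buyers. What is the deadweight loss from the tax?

Deadweight loss = 316.40625

Pre-tax equilibrium: P* = 76.5, Q* = 183.
Tax on buyers shifts demand to Qd = 527.25 − 4.5(P + 15) = 459.75 - 4.5P.
459.75 - 4.5P = -390.75 + 7.5P gives seller price Ps = 70.875; buyers pay Pb = 70.875 + 15 = 85.875.
New quantity: Q = 527.25 − 4.5(85.875) = 140.8125.
DWL = ½ × 15 × (183 − 140.8125) = 316.40625.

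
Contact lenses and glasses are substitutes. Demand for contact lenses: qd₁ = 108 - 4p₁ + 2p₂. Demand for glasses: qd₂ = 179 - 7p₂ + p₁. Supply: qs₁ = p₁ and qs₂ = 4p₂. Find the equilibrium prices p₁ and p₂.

Market 1: 108 - 4p₁ + 2p₂ = p₁ → 5p₁ - 2p₂ = 108.
Market 2: 11p₂ - p₁ = 179.
Eliminating p₂: 11×(1) + 2×(2) gives 53p₁ = 1546, so p₁ = 1546/53.
Back-substitute into (2): p₂ = (179 + 1×1546/53) / 11 = 1003/53.

p₁ = 1546/53, p₂ = 1003/53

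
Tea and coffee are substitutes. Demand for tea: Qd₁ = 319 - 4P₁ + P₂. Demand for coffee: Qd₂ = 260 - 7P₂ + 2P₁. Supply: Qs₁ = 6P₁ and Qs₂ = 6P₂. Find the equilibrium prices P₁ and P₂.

P₁ = 34.4296875, P₂ = 25.296875

Market 1: 319 - 4P₁ + P₂ = 6P₁ → 10P₁ - P₂ = 319.
Market 2: 13P₂ - 2P₁ = 260.
Eliminating P₂: 13×(1) + 1×(2) gives 128P₁ = 4407, so P₁ = 34.4296875.
Back-substitute into (2): P₂ = (260 + 2×34.4296875) / 13 = 25.296875.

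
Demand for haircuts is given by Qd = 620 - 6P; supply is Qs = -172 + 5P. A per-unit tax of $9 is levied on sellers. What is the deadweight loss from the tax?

Deadweight loss = 1215/11

Pre-tax equilibrium: P* = 72, Q* = 188.
Tax on sellers shifts supply to Qs = -172 + 5(P − 9) = -217 + 5P.
620 - 6P = -217 + 5P gives buyer price Pb = 837/11; sellers receive Ps = 837/11 − 9 = 738/11.
New quantity: Q = 620 − 6(837/11) = 1798/11.
DWL = ½ × 9 × (188 − 1798/11) = 1215/11.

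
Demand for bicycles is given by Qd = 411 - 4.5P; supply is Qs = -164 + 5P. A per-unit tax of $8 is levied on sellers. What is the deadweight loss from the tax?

Pre-tax equilibrium: P* = 1150/19, Q* = 2634/19.
Tax on sellers shifts supply to Qs = -164 + 5(P − 8) = -204 + 5P.
411 - 4.5P = -204 + 5P gives buyer price Pb = 1230/19; sellers receive Ps = 1230/19 − 8 = 1078/19.
New quantity: Q = 411 − 4.5(1230/19) = 2274/19.
DWL = ½ × 8 × (2634/19 − 2274/19) = 1440/19.

Deadweight loss = 1440/19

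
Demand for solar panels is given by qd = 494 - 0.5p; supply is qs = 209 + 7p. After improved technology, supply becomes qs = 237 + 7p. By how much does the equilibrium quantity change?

Original equilibrium: p* = 38, q* = 475.
New equilibrium: 494 - 0.5p = 237 + 7p, so 257 = 7.5p and p' = 514/15; q' = 494 − 0.5(514/15) = 7153/15.
Change in quantity: 7153/15 − 475 = 28/15.

Δq = 28/15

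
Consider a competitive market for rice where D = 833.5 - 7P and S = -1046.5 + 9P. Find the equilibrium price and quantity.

Set D = S: 833.5 - 7P = -1046.5 + 9P.
1880 = 16P, so P* = 117.5.
Q* = 833.5 − 7(117.5) = 11.

P* = 117.5, Q* = 11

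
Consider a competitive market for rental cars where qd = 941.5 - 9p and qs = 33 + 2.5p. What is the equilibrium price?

Set qd = qs: 941.5 - 9p = 33 + 2.5p.
908.5 = 11.5p, so p* = 79.
q* = 941.5 − 9(79) = 230.5.

p* = 79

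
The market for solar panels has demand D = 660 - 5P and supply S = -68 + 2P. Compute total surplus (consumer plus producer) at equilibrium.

Equilibrium: 660 - 5P = -68 + 2P gives P* = 104, Q* = 140.
Demand choke price: P = 132; supply starts at P = 34.
CS = ½(132 − 104)(140) = 1960; PS = ½(104 − 34)(140) = 4900.

Total surplus = 6860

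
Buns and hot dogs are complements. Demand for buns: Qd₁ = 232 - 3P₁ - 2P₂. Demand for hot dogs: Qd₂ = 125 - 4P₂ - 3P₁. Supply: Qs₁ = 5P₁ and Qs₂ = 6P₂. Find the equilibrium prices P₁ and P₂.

P₁ = 1035/37, P₂ = 152/37

Market 1: 232 - 3P₁ - 2P₂ = 5P₁ → 8P₁ + 2P₂ = 232.
Market 2: 10P₂ + 3P₁ = 125.
Eliminating P₂: 10×(1) − 2×(2) gives 74P₁ = 2070, so P₁ = 1035/37.
Back-substitute into (2): P₂ = (125 − 3×1035/37) / 10 = 152/37.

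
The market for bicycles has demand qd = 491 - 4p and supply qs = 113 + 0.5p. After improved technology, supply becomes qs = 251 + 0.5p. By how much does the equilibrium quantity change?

Original equilibrium: p* = 84, q* = 155.
New equilibrium: 491 - 4p = 251 + 0.5p, so 240 = 4.5p and p' = 160/3; q' = 491 − 4(160/3) = 833/3.
Change in quantity: 833/3 − 155 = 368/3.

Δq = 368/3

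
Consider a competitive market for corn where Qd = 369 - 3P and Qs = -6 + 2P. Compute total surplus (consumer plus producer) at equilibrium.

Total surplus = 8640

Equilibrium: 369 - 3P = -6 + 2P gives P* = 75, Q* = 144.
Demand choke price: P = 123; supply starts at P = 3.
CS = ½(123 − 75)(144) = 3456; PS = ½(75 − 3)(144) = 5184.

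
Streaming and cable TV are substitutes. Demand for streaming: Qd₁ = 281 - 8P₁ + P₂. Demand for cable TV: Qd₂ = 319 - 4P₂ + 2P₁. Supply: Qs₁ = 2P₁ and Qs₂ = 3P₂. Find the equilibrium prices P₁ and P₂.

Market 1: 281 - 8P₁ + P₂ = 2P₁ → 10P₁ - P₂ = 281.
Market 2: 7P₂ - 2P₁ = 319.
Eliminating P₂: 7×(1) + 1×(2) gives 68P₁ = 2286, so P₁ = 1143/34.
Back-substitute into (2): P₂ = (319 + 2×1143/34) / 7 = 938/17.

P₁ = 1143/34, P₂ = 938/17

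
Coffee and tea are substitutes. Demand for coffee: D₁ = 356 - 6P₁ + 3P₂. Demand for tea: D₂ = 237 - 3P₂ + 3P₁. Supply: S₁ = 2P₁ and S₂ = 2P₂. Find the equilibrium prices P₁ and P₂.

Market 1: 356 - 6P₁ + 3P₂ = 2P₁ → 8P₁ - 3P₂ = 356.
Market 2: 5P₂ - 3P₁ = 237.
Eliminating P₂: 5×(1) + 3×(2) gives 31P₁ = 2491, so P₁ = 2491/31.
Back-substitute into (2): P₂ = (237 + 3×2491/31) / 5 = 2964/31.

P₁ = 2491/31, P₂ = 2964/31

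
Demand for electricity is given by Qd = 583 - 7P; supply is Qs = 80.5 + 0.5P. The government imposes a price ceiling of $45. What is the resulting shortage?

Equilibrium price would be P* = 67, so the ceiling at 45 binds.
At P = 45: Qd = 583 − 7(45) = 268, Qs = 80.5 + 0.5(45) = 103.
Shortage = 268 − 103 = 165.

Shortage = 165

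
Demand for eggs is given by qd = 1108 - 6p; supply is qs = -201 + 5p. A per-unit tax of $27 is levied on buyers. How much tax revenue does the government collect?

Pre-tax equilibrium: p* = 119, q* = 394.
Tax on buyers shifts demand to qd = 1108 − 6(p + 27) = 946 - 6p.
946 - 6p = -201 + 5p gives seller price ps = 1147/11; buyers pay pb = 1147/11 + 27 = 1444/11.
New quantity: q = 1108 − 6(1444/11) = 3524/11.
Revenue = 27 × 3524/11 = 95148/11.

Tax revenue = 95148/11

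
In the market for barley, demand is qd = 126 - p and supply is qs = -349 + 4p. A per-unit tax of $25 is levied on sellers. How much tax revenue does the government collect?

Pre-tax equilibrium: p* = 95, q* = 31.
Tax on sellers shifts supply to qs = -349 + 4(p − 25) = -449 + 4p.
126 - p = -449 + 4p gives buyer price pb = 115; sellers receive ps = 115 − 25 = 90.
New quantity: q = 126 − 1(115) = 11.
Revenue = 25 × 11 = 275.

Tax revenue = 275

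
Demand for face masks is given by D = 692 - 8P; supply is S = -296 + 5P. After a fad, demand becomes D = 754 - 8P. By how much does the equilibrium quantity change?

Original equilibrium: P* = 76, Q* = 84.
New equilibrium: 754 - 8P = -296 + 5P, so 1050 = 13P and P' = 1050/13; Q' = 754 − 8(1050/13) = 1402/13.
Change in quantity: 1402/13 − 84 = 310/13.

ΔQ = 310/13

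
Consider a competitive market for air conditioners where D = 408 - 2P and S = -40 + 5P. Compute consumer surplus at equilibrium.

Consumer surplus = 19600

Equilibrium: 408 - 2P = -40 + 5P gives P* = 64, Q* = 280.
Demand choke price (D = 0): P = 204.
CS = ½(204 − 64)(280) = 19600.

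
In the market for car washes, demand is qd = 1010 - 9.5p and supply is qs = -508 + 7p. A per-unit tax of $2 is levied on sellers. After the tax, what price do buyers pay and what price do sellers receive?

Buyers pay 3064/33, sellers receive 2998/33

Pre-tax equilibrium: p* = 92, q* = 136.
Tax on sellers shifts supply to qs = -508 + 7(p − 2) = -522 + 7p.
1010 - 9.5p = -522 + 7p gives buyer price pb = 3064/33; sellers receive ps = 3064/33 − 2 = 2998/33.
New quantity: q = 1010 − 9.5(3064/33) = 4222/33.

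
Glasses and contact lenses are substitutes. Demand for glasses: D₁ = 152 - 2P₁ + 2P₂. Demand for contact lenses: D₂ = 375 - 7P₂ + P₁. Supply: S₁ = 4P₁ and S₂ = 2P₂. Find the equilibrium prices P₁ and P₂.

Market 1: 152 - 2P₁ + 2P₂ = 4P₁ → 6P₁ - 2P₂ = 152.
Market 2: 9P₂ - P₁ = 375.
Eliminating P₂: 9×(1) + 2×(2) gives 52P₁ = 2118, so P₁ = 1059/26.
Back-substitute into (2): P₂ = (375 + 1×1059/26) / 9 = 1201/26.

P₁ = 1059/26, P₂ = 1201/26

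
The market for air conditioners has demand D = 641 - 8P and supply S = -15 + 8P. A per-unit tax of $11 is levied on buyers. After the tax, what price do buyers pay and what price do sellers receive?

Buyers pay $46.5, sellers receive $35.5

Pre-tax equilibrium: P* = 41, Q* = 313.
Tax on buyers shifts demand to D = 641 − 8(P + 11) = 553 - 8P.
553 - 8P = -15 + 8P gives seller price Ps = 35.5; buyers pay Pb = 35.5 + 11 = 46.5.
New quantity: Q = 641 − 8(46.5) = 269.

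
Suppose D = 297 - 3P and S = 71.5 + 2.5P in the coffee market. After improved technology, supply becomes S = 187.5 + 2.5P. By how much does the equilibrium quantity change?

ΔQ = 696/11

Original equilibrium: P* = 41, Q* = 174.
New equilibrium: 297 - 3P = 187.5 + 2.5P, so 109.5 = 5.5P and P' = 219/11; Q' = 297 − 3(219/11) = 2610/11.
Change in quantity: 2610/11 − 174 = 696/11.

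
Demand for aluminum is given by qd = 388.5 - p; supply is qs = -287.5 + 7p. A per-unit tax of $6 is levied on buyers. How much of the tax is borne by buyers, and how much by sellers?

Pre-tax equilibrium: p* = 84.5, q* = 304.
Tax on buyers shifts demand to qd = 388.5 − 1(p + 6) = 382.5 - p.
382.5 - p = -287.5 + 7p gives seller price ps = 83.75; buyers pay pb = 83.75 + 6 = 89.75.
New quantity: q = 388.5 − 1(89.75) = 298.75.
Buyer burden = 89.75 − 84.5 = 5.25; seller burden = 84.5 − 83.75 = 0.75.

Buyers bear $5.25, sellers bear $0.75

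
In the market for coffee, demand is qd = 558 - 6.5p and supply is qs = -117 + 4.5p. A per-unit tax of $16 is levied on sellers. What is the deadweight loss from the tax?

Pre-tax equilibrium: p* = 675/11, q* = 3501/22.
Tax on sellers shifts supply to qs = -117 + 4.5(p − 16) = -189 + 4.5p.
558 - 6.5p = -189 + 4.5p gives buyer price pb = 747/11; sellers receive ps = 747/11 − 16 = 571/11.
New quantity: q = 558 − 6.5(747/11) = 2565/22.
DWL = ½ × 16 × (3501/22 − 2565/22) = 3744/11.

Deadweight loss = 3744/11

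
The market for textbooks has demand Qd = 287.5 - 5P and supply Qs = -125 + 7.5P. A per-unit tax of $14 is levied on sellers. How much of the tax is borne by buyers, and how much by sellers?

Pre-tax equilibrium: P* = 33, Q* = 122.5.
Tax on sellers shifts supply to Qs = -125 + 7.5(P − 14) = -230 + 7.5P.
287.5 - 5P = -230 + 7.5P gives buyer price Pb = 41.4; sellers receive Ps = 41.4 − 14 = 27.4.
New quantity: Q = 287.5 − 5(41.4) = 80.5.
Buyer burden = 41.4 − 33 = 8.4; seller burden = 33 − 27.4 = 5.6.

Buyers bear $8.4, sellers bear $5.6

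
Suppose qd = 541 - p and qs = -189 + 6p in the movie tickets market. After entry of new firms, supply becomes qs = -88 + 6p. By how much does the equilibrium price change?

Original equilibrium: p* = 730/7, q* = 3057/7.
New equilibrium: 541 - p = -88 + 6p, so 629 = 7p and p' = 629/7; q' = 541 − 1(629/7) = 3158/7.
Change in price: 629/7 − 730/7 = -101/7.

Δp = -101/7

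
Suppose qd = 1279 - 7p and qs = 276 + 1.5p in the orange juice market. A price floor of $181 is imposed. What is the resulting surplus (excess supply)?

Equilibrium price would be p* = 118, so the floor at 181 binds.
At p = 181: qd = 12, qs = 547.5.
Surplus = 547.5 − 12 = 535.5.

Surplus = 535.5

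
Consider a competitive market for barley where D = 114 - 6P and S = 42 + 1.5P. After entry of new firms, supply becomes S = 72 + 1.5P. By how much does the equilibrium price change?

Original equilibrium: P* = 9.6, Q* = 56.4.
New equilibrium: 114 - 6P = 72 + 1.5P, so 42 = 7.5P and P' = 5.6; Q' = 114 − 6(5.6) = 80.4.
Change in price: 5.6 − 9.6 = -4.

ΔP = -4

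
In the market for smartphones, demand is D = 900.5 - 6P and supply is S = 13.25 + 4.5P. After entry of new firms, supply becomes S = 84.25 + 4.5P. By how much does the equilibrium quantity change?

ΔQ = 284/7

Original equilibrium: P* = 84.5, Q* = 393.5.
New equilibrium: 900.5 - 6P = 84.25 + 4.5P, so 816.25 = 10.5P and P' = 3265/42; Q' = 900.5 − 6(3265/42) = 6077/14.
Change in quantity: 6077/14 − 393.5 = 284/7.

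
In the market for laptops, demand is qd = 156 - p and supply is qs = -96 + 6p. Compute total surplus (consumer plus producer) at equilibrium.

Total surplus = 8400

Equilibrium: 156 - p = -96 + 6p gives p* = 36, q* = 120.
Demand choke price: p = 156; supply starts at p = 16.
CS = ½(156 − 36)(120) = 7200; PS = ½(36 − 16)(120) = 1200.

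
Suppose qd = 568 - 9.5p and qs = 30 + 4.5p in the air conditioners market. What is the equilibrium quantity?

q* = 2841/14

Set qd = qs: 568 - 9.5p = 30 + 4.5p.
538 = 14p, so p* = 269/7.
q* = 568 − 9.5(269/7) = 2841/14.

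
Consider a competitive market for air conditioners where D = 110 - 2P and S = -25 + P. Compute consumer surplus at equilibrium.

Consumer surplus = 100

Equilibrium: 110 - 2P = -25 + P gives P* = 45, Q* = 20.
Demand choke price (D = 0): P = 55.
CS = ½(55 − 45)(20) = 100.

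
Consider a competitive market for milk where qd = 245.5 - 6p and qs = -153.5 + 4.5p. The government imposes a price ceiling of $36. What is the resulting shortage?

Equilibrium price would be p* = 38, so the ceiling at 36 binds.
At p = 36: qd = 245.5 − 6(36) = 29.5, qs = -153.5 + 4.5(36) = 8.5.
Shortage = 29.5 − 8.5 = 21.

Shortage = 21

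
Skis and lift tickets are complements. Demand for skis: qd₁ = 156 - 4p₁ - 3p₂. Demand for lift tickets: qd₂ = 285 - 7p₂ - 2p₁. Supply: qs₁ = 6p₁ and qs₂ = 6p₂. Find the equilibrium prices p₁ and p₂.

Market 1: 156 - 4p₁ - 3p₂ = 6p₁ → 10p₁ + 3p₂ = 156.
Market 2: 13p₂ + 2p₁ = 285.
Eliminating p₂: 13×(1) − 3×(2) gives 124p₁ = 1173, so p₁ = 1173/124.
Back-substitute into (2): p₂ = (285 − 2×1173/124) / 13 = 1269/62.

p₁ = 1173/124, p₂ = 1269/62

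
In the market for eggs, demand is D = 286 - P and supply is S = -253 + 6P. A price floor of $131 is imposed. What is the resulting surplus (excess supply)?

Surplus = 378

Equilibrium price would be P* = 77, so the floor at 131 binds.
At P = 131: D = 155, S = 533.
Surplus = 533 − 155 = 378.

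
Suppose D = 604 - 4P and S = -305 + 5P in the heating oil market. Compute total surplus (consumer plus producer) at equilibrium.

Total surplus = 9000

Equilibrium: 604 - 4P = -305 + 5P gives P* = 101, Q* = 200.
Demand choke price: P = 151; supply starts at P = 61.
CS = ½(151 − 101)(200) = 5000; PS = ½(101 − 61)(200) = 4000.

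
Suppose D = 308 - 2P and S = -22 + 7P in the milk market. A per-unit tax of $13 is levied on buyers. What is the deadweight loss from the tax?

Pre-tax equilibrium: P* = 110/3, Q* = 704/3.
Tax on buyers shifts demand to D = 308 − 2(P + 13) = 282 - 2P.
282 - 2P = -22 + 7P gives seller price Ps = 304/9; buyers pay Pb = 304/9 + 13 = 421/9.
New quantity: Q = 308 − 2(421/9) = 1930/9.
DWL = ½ × 13 × (704/3 − 1930/9) = 1183/9.

Deadweight loss = 1183/9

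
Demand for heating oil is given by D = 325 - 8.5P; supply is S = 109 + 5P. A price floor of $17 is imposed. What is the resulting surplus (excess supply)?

Surplus = 13.5

Equilibrium price would be P* = 16, so the floor at 17 binds.
At P = 17: D = 180.5, S = 194.
Surplus = 194 − 180.5 = 13.5.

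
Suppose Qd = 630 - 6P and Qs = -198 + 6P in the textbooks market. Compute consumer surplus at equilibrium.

Equilibrium: 630 - 6P = -198 + 6P gives P* = 69, Q* = 216.
Demand choke price (Qd = 0): P = 105.
CS = ½(105 − 69)(216) = 3888.

Consumer surplus = 3888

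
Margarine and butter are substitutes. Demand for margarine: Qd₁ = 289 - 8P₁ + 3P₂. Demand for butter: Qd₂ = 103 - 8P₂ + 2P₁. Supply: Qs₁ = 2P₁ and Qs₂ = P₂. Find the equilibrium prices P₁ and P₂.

P₁ = 485/14, P₂ = 134/7

Market 1: 289 - 8P₁ + 3P₂ = 2P₁ → 10P₁ - 3P₂ = 289.
Market 2: 9P₂ - 2P₁ = 103.
Eliminating P₂: 9×(1) + 3×(2) gives 84P₁ = 2910, so P₁ = 485/14.
Back-substitute into (2): P₂ = (103 + 2×485/14) / 9 = 134/7.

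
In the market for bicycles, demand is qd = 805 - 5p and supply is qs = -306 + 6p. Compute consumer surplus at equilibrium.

Equilibrium: 805 - 5p = -306 + 6p gives p* = 101, q* = 300.
Demand choke price (qd = 0): p = 161.
CS = ½(161 − 101)(300) = 9000.

Consumer surplus = 9000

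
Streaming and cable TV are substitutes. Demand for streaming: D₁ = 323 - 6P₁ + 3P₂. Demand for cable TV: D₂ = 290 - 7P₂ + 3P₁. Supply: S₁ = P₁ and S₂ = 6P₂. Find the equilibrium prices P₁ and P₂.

P₁ = 5069/82, P₂ = 2999/82

Market 1: 323 - 6P₁ + 3P₂ = P₁ → 7P₁ - 3P₂ = 323.
Market 2: 13P₂ - 3P₁ = 290.
Eliminating P₂: 13×(1) + 3×(2) gives 82P₁ = 5069, so P₁ = 5069/82.
Back-substitute into (2): P₂ = (290 + 3×5069/82) / 13 = 2999/82.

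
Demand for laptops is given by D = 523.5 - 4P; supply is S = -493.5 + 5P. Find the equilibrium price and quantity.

P* = 113, Q* = 71.5

Set D = S: 523.5 - 4P = -493.5 + 5P.
1017 = 9P, so P* = 113.
Q* = 523.5 − 4(113) = 71.5.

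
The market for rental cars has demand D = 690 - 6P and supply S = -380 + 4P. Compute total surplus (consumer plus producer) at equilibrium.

Equilibrium: 690 - 6P = -380 + 4P gives P* = 107, Q* = 48.
Demand choke price: P = 115; supply starts at P = 95.
CS = ½(115 − 107)(48) = 192; PS = ½(107 − 95)(48) = 288.

Total surplus = 480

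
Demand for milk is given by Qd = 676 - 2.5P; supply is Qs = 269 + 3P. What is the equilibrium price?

P* = 74

Set Qd = Qs: 676 - 2.5P = 269 + 3P.
407 = 5.5P, so P* = 74.
Q* = 676 − 2.5(74) = 491.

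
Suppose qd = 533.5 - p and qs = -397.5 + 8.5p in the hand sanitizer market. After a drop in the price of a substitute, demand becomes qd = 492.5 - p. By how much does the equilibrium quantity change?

Original equilibrium: p* = 98, q* = 435.5.
New equilibrium: 492.5 - p = -397.5 + 8.5p, so 890 = 9.5p and p' = 1780/19; q' = 492.5 − 1(1780/19) = 15155/38.
Change in quantity: 15155/38 − 435.5 = -697/19.

Δq = -697/19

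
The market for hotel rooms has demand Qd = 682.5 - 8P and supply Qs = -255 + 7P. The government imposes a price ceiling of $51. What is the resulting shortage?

Shortage = 172.5

Equilibrium price would be P* = 62.5, so the ceiling at 51 binds.
At P = 51: Qd = 682.5 − 8(51) = 274.5, Qs = -255 + 7(51) = 102.
Shortage = 274.5 − 102 = 172.5.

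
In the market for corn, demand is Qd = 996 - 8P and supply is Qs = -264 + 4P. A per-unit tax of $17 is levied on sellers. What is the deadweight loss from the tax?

Pre-tax equilibrium: P* = 105, Q* = 156.
Tax on sellers shifts supply to Qs = -264 + 4(P − 17) = -332 + 4P.
996 - 8P = -332 + 4P gives buyer price Pb = 332/3; sellers receive Ps = 332/3 − 17 = 281/3.
New quantity: Q = 996 − 8(332/3) = 332/3.
DWL = ½ × 17 × (156 − 332/3) = 1156/3.

Deadweight loss = 1156/3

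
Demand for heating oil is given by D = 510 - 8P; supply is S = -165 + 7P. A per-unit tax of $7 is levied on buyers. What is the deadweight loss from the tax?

Deadweight loss = 1372/15

Pre-tax equilibrium: P* = 45, Q* = 150.
Tax on buyers shifts demand to D = 510 − 8(P + 7) = 454 - 8P.
454 - 8P = -165 + 7P gives seller price Ps = 619/15; buyers pay Pb = 619/15 + 7 = 724/15.
New quantity: Q = 510 − 8(724/15) = 1858/15.
DWL = ½ × 7 × (150 − 1858/15) = 1372/15.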